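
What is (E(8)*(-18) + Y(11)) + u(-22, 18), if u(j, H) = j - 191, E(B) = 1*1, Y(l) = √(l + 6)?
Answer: -231 + √17 ≈ -226.88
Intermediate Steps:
Y(l) = √(6 + l)
E(B) = 1
u(j, H) = -191 + j
(E(8)*(-18) + Y(11)) + u(-22, 18) = (1*(-18) + √(6 + 11)) + (-191 - 22) = (-18 + √17) - 213 = -231 + √17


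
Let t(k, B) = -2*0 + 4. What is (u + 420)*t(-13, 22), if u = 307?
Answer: 2908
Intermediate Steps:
t(k, B) = 4 (t(k, B) = 0 + 4 = 4)
(u + 420)*t(-13, 22) = (307 + 420)*4 = 727*4 = 2908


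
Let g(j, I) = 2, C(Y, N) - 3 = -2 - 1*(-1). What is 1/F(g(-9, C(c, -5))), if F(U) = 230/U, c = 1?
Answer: 1/115 ≈ 0.0086956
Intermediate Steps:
C(Y, N) = 2 (C(Y, N) = 3 + (-2 - 1*(-1)) = 3 + (-2 + 1) = 3 - 1 = 2)
1/F(g(-9, C(c, -5))) = 1/(230/2) = 1/(230*(½)) = 1/115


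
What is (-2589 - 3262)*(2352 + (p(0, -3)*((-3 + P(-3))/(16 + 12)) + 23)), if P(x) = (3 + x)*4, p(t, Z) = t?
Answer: -13896125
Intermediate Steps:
P(x) = 12 + 4*x
(-2589 - 3262)*(2352 + (p(0, -3)*((-3 + P(-3))/(16 + 12)) + 23)) = (-2589 - 3262)*(2352 + (0*((-3 + (12 + 4*(-3)))/(16 + 12)) + 23)) = -5851*(2352 + (0*((-3 + (12 - 12))/28) + 23)) = -5851*(2352 + (0*((-3 + 0)*(1/28)) + 23)) = -5851*(2352 + (0*(-3*1/28) + 23)) = -5851*(2352 + (0*(-3/28) + 23)) = -5851*(2352 + (0 + 23)) = -5851*(2352 + 23) = -5851*2375 = -13896125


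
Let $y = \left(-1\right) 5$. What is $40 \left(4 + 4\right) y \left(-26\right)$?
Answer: $41600$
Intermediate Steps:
$y = -5$
$40 \left(4 + 4\right) y \left(-26\right) = 40 \left(4 + 4\right) \left(-5\right) \left(-26\right) = 40 \cdot 8 \left(-5\right) \left(-26\right) = 40 \left(-40\right) \left(-26\right) = \left(-1600\right) \left(-26\right) = 41600$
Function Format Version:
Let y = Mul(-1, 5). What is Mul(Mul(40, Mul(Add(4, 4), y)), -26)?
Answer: 41600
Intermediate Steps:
y = -5
Mul(Mul(40, Mul(Add(4, 4), y)), -26) = Mul(Mul(40, Mul(Add(4, 4), -5)), -26) = Mul(Mul(40, Mul(8, -5)), -26) = Mul(Mul(40, -40), -26) = Mul(-1600, -26) = 41600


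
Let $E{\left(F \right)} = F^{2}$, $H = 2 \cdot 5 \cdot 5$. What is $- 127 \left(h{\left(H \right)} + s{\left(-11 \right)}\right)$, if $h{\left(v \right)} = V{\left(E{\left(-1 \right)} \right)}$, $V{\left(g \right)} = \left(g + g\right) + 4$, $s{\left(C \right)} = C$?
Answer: $635$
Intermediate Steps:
$H = 50$ ($H = 10 \cdot 5 = 50$)
$V{\left(g \right)} = 4 + 2 g$ ($V{\left(g \right)} = 2 g + 4 = 4 + 2 g$)
$h{\left(v \right)} = 6$ ($h{\left(v \right)} = 4 + 2 \left(-1\right)^{2} = 4 + 2 \cdot 1 = 4 + 2 = 6$)
$- 127 \left(h{\left(H \right)} + s{\left(-11 \right)}\right) = - 127 \left(6 - 11\right) = \left(-127\right) \left(-5\right) = 635$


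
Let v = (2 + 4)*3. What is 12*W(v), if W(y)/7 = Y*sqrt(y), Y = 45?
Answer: 11340*sqrt(2) ≈ 16037.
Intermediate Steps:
v = 18 (v = 6*3 = 18)
W(y) = 315*sqrt(y) (W(y) = 7*(45*sqrt(y)) = 315*sqrt(y))
12*W(v) = 12*(315*sqrt(18)) = 12*(315*(3*sqrt(2))) = 12*(945*sqrt(2)) = 11340*sqrt(2)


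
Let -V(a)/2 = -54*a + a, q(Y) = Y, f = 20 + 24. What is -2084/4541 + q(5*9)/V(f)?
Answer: -9515431/21179224 ≈ -0.44928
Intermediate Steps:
f = 44
V(a) = 106*a (V(a) = -2*(-54*a + a) = -(-106)*a = 106*a)
-2084/4541 + q(5*9)/V(f) = -2084/4541 + (5*9)/((106*44)) = -2084*1/4541 + 45/4664 = -2084/4541 + 45*(1/4664) = -2084/4541 + 45/4664 = -9515431/21179224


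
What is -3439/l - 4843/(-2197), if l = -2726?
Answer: 20757501/5989022 ≈ 3.4659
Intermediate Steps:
-3439/l - 4843/(-2197) = -3439/(-2726) - 4843/(-2197) = -3439*(-1/2726) - 4843*(-1/2197) = 3439/2726 + 4843/2197 = 20757501/5989022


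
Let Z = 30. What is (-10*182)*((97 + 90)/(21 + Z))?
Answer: -20020/3 ≈ -6673.3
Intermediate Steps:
(-10*182)*((97 + 90)/(21 + Z)) = (-10*182)*((97 + 90)/(21 + 30)) = -340340/51 = -1820*11/3 = -20020/3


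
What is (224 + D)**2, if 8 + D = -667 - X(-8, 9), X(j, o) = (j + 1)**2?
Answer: 250000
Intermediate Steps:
X(j, o) = (1 + j)**2
D = -724 (D = -8 + (-667 - (1 - 8)**2) = -8 + (-667 - 1*(-7)**2) = -8 + (-667 - 1*49) = -8 + (-667 - 49) = -8 - 716 = -724)
(224 + D)**2 = (224 - 724)**2 = (-500)**2 = 250000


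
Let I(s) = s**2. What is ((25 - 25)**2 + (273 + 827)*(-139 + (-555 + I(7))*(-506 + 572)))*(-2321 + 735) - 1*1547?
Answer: 58505159453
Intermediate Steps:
((25 - 25)**2 + (273 + 827)*(-139 + (-555 + I(7))*(-506 + 572)))*(-2321 + 735) - 1*1547 = ((25 - 25)**2 + (273 + 827)*(-139 + (-555 + 7**2)*(-506 + 572)))*(-2321 + 735) - 1*1547 = (0**2 + 1100*(-139 + (-555 + 49)*66))*(-1586) - 1547 = (0 + 1100*(-139 - 506*66))*(-1586) - 1547 = (0 + 1100*(-139 - 33396))*(-1586) - 1547 = (0 + 1100*(-33535))*(-1586) - 1547 = (0 - 36888500)*(-1586) - 1547 = -36888500*(-1586) - 1547 = 58505161000 - 1547 = 58505159453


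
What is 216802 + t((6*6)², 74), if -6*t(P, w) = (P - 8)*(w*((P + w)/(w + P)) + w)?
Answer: 555094/3 ≈ 1.8503e+5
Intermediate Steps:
t(P, w) = -w*(-8 + P)/3 (t(P, w) = -(P - 8)*(w*((P + w)/(w + P)) + w)/6 = -(-8 + P)*(w*((P + w)/(P + w)) + w)/6 = -(-8 + P)*(w*1 + w)/6 = -(-8 + P)*(w + w)/6 = -(-8 + P)*2*w/6 = -w*(-8 + P)/3)
216802 + t((6*6)², 74) = 216802 + (⅓)*74*(8 - (6*6)²) = 216802 + (⅓)*74*(8 - 1*36²) = 216802 + (⅓)*74*(8 - 1*1296) = 216802 + (⅓)*74*(8 - 1296) = 216802 + (⅓)*74*(-1288) = 216802 - 95312/3 = 555094/3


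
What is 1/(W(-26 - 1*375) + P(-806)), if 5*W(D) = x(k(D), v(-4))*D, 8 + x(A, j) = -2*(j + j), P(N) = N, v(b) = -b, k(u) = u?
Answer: 5/5594 ≈ 0.00089381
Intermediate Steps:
x(A, j) = -8 - 4*j (x(A, j) = -8 - 2*(j + j) = -8 - 4*j)
W(D) = -24*D/5 (W(D) = ((-8 - (-4)*(-4))*D)/5 = ((-8 - 4*4)*D)/5 = ((-8 - 16)*D)/5 = (-24*D)/5 = -24*D/5)
1/(W(-26 - 1*375) + P(-806)) = 1/(-24*(-26 - 1*375)/5 - 806) = 1/(-24*(-26 - 375)/5 - 806) = 1/(-24/5*(-401) - 806) = 1/(9624/5 - 806) = 1/(5594/5) = 5/5594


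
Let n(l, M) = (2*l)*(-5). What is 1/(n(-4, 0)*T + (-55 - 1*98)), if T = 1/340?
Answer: -17/2599 ≈ -0.0065410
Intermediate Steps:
T = 1/340 ≈ 0.0029412
n(l, M) = -10*l
1/(n(-4, 0)*T + (-55 - 1*98)) = 1/(-10*(-4)*(1/340) + (-55 - 1*98)) = 1/(40*(1/340) + (-55 - 98)) = 1/(2/17 - 153) = 1/(-2599/17) = -17/2599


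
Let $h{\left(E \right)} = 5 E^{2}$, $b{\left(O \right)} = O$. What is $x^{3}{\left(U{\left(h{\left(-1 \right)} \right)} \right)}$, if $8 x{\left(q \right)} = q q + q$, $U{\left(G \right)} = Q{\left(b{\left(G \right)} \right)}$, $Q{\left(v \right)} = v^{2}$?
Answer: $\frac{34328125}{64} \approx 5.3638 \cdot 10^{5}$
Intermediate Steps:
$U{\left(G \right)} = G^{2}$
$x{\left(q \right)} = \frac{q}{8} + \frac{q^{2}}{8}$ ($x{\left(q \right)} = \frac{q q + q}{8} = \frac{q^{2} + q}{8} = \frac{q + q^{2}}{8} = \frac{q}{8} + \frac{q^{2}}{8}$)
$x^{3}{\left(U{\left(h{\left(-1 \right)} \right)} \right)} = \left(\frac{\left(5 \left(-1\right)^{2}\right)^{2} \left(1 + \left(5 \left(-1\right)^{2}\right)^{2}\right)}{8}\right)^{3} = \left(\frac{\left(5 \cdot 1\right)^{2} \left(1 + \left(5 \cdot 1\right)^{2}\right)}{8}\right)^{3} = \left(\frac{5^{2} \left(1 + 5^{2}\right)}{8}\right)^{3} = \left(\frac{1}{8} \cdot 25 \left(1 + 25\right)\right)^{3} = \left(\frac{1}{8} \cdot 25 \cdot 26\right)^{3} = \left(\frac{325}{4}\right)^{3} = \frac{34328125}{64}$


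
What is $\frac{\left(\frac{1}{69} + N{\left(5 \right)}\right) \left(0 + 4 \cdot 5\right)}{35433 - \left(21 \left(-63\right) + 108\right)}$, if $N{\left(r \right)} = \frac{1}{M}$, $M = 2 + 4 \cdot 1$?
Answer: $\frac{125}{1264356} \approx 9.8865 \cdot 10^{-5}$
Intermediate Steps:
$M = 6$ ($M = 2 + 4 = 6$)
$N{\left(r \right)} = \frac{1}{6}$
$\frac{\left(\frac{1}{69} + N{\left(5 \right)}\right) \left(0 + 4 \cdot 5\right)}{35433 - \left(21 \left(-63\right) + 108\right)} = \frac{\left(\frac{1}{69} + \frac{1}{6}\right) \left(0 + 4 \cdot 5\right)}{35433 - \left(21 \left(-63\right) + 108\right)} = \frac{\left(\frac{1}{69} + \frac{1}{6}\right) \left(0 + 20\right)}{35433 - \left(-1323 + 108\right)} = \frac{\frac{25}{138} \cdot 20}{35433 - -1215} = \frac{250}{69 \left(35433 + 1215\right)} = \frac{250}{69 \cdot 36648} = \frac{250}{69} \cdot \frac{1}{36648} = \frac{125}{1264356}$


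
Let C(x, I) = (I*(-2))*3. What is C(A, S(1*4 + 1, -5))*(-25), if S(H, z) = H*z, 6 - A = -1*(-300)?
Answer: -3750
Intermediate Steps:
A = -294 (A = 6 - (-1)*(-300) = 6 - 1*300 = 6 - 300 = -294)
C(x, I) = -6*I (C(x, I) = -2*I*3 = -6*I)
C(A, S(1*4 + 1, -5))*(-25) = -6*(1*4 + 1)*(-5)*(-25) = -6*(4 + 1)*(-5)*(-25) = -30*(-5)*(-25) = -6*(-25)*(-25) = 150*(-25) = -3750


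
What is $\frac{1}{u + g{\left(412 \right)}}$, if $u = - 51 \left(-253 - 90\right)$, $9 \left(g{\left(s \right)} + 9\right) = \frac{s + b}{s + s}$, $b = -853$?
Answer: $\frac{824}{14406767} \approx 5.7195 \cdot 10^{-5}$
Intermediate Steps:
$g{\left(s \right)} = -9 + \frac{-853 + s}{18 s}$ ($g{\left(s \right)} = -9 + \frac{\left(s - 853\right) \frac{1}{s + s}}{9} = -9 + \frac{\left(-853 + s\right) \frac{1}{2 s}}{9} = -9 + \frac{\frac{1}{2} \frac{1}{s} \left(-853 + s\right)}{9} = -9 + \frac{-853 + s}{18 s}$)
$u = 17493$ ($u = \left(-51\right) \left(-343\right) = 17493$)
$\frac{1}{u + g{\left(412 \right)}} = \frac{1}{17493 + \frac{-853 - 66332}{18 \cdot 412}} = \frac{1}{17493 + \frac{1}{18} \cdot \frac{1}{412} \left(-853 - 66332\right)} = \frac{1}{17493 + \frac{1}{18} \cdot \frac{1}{412} \left(-67185\right)} = \frac{1}{17493 - \frac{7465}{824}} = \frac{1}{\frac{14406767}{824}} = \frac{824}{14406767}$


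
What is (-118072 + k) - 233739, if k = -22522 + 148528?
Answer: -225805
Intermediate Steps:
k = 126006
(-118072 + k) - 233739 = (-118072 + 126006) - 233739 = 7934 - 233739 = -225805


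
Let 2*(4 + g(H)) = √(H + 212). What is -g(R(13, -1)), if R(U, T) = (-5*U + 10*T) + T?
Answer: 4 - √34 ≈ -1.8310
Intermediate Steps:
R(U, T) = -5*U + 11*T
g(H) = -4 + √(212 + H)/2 (g(H) = -4 + √(H + 212)/2 = -4 + √(212 + H)/2)
-g(R(13, -1)) = -(-4 + √(212 + (-5*13 + 11*(-1)))/2) = -(-4 + √(212 + (-65 - 11))/2) = -(-4 + √(212 - 76)/2) = -(-4 + √136/2) = -(-4 + (2*√34)/2) = -(-4 + √34) = 4 - √34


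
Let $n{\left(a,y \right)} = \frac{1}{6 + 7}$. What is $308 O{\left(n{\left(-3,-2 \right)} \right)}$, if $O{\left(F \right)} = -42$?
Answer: $-12936$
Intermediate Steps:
$n{\left(a,y \right)} = \frac{1}{13}$
$308 O{\left(n{\left(-3,-2 \right)} \right)} = 308 \left(-42\right) = -12936$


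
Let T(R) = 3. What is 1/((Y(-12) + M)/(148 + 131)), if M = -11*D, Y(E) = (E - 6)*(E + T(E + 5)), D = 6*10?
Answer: -93/166 ≈ -0.56024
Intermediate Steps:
D = 60
Y(E) = (-6 + E)*(3 + E) (Y(E) = (E - 6)*(E + 3) = (-6 + E)*(3 + E))
M = -660 (M = -11*60 = -660)
1/((Y(-12) + M)/(148 + 131)) = 1/(((-18 + (-12)**2 - 3*(-12)) - 660)/(148 + 131)) = 1/(((-18 + 144 + 36) - 660)/279) = 1/((162 - 660)*(1/279)) = 1/(-498*1/279) = 1/(-166/93) = -93/166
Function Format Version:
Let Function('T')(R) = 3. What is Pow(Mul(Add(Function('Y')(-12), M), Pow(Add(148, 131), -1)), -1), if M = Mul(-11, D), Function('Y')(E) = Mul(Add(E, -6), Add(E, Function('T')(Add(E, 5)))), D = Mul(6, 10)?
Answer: Rational(-93, 166) ≈ -0.56024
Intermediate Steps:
D = 60
Function('Y')(E) = Mul(Add(-6, E), Add(3, E)) (Function('Y')(E) = Mul(Add(E, -6), Add(E, 3)) = Mul(Add(-6, E), Add(3, E)))
M = -660 (M = Mul(-11, 60) = -660)
Pow(Mul(Add(Function('Y')(-12), M), Pow(Add(148, 131), -1)), -1) = Pow(Mul(Add(Add(-18, Pow(-12, 2), Mul(-3, -12)), -660), Pow(Add(148, 131), -1)), -1) = Pow(Mul(Add(Add(-18, 144, 36), -660), Pow(279, -1)), -1) = Pow(Mul(Add(162, -660), Rational(1, 279)), -1) = Pow(Mul(-498, Rational(1, 279)), -1) = Pow(Rational(-166, 93), -1) = Rational(-93, 166)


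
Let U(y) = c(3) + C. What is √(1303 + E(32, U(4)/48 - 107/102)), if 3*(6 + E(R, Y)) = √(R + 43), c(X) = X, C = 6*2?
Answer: √(11673 + 15*√3)/3 ≈ 36.054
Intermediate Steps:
C = 12
U(y) = 15 (U(y) = 3 + 12 = 15)
E(R, Y) = -6 + √(43 + R)/3 (E(R, Y) = -6 + √(R + 43)/3 = -6 + √(43 + R)/3)
√(1303 + E(32, U(4)/48 - 107/102)) = √(1303 + (-6 + √(43 + 32)/3)) = √(1303 + (-6 + √75/3)) = √(1303 + (-6 + (5*√3)/3)) = √(1303 + (-6 + 5*√3/3)) = √(1297 + 5*√3/3)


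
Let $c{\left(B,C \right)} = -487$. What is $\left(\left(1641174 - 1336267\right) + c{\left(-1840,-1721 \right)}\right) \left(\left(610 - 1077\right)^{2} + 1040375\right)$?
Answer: $383101610880$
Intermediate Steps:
$\left(\left(1641174 - 1336267\right) + c{\left(-1840,-1721 \right)}\right) \left(\left(610 - 1077\right)^{2} + 1040375\right) = \left(\left(1641174 - 1336267\right) - 487\right) \left(\left(610 - 1077\right)^{2} + 1040375\right) = \left(\left(1641174 - 1336267\right) - 487\right) \left(\left(-467\right)^{2} + 1040375\right) = \left(304907 - 487\right) \left(218089 + 1040375\right) = 304420 \cdot 1258464 = 383101610880$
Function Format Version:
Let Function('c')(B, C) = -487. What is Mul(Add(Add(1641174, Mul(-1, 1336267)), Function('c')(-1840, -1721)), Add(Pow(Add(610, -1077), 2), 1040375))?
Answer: 383101610880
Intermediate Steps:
Mul(Add(Add(1641174, Mul(-1, 1336267)), Function('c')(-1840, -1721)), Add(Pow(Add(610, -1077), 2), 1040375)) = Mul(Add(Add(1641174, Mul(-1, 1336267)), -487), Add(Pow(Add(610, -1077), 2), 1040375)) = Mul(Add(Add(1641174, -1336267), -487), Add(Pow(-467, 2), 1040375)) = Mul(Add(304907, -487), Add(218089, 1040375)) = Mul(304420, 1258464) = 383101610880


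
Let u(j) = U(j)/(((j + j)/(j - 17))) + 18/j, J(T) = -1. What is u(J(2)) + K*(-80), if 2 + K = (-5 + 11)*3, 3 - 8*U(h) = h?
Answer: -2587/2 ≈ -1293.5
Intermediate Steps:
U(h) = 3/8 - h/8
K = 16 (K = -2 + (-5 + 11)*3 = -2 + 6*3 = -2 + 18 = 16)
u(j) = 18/j + (-17 + j)*(3/8 - j/8)/(2*j) (u(j) = (3/8 - j/8)/(((j + j)/(j - 17))) + 18/j = (3/8 - j/8)/(((2*j)/(-17 + j))) + 18/j = (3/8 - j/8)/((2*j/(-17 + j))) + 18/j = (3/8 - j/8)*((-17 + j)/(2*j)) + 18/j = (-17 + j)*(3/8 - j/8)/(2*j) + 18/j = 18/j + (-17 + j)*(3/8 - j/8)/(2*j))
u(J(2)) + K*(-80) = (1/16)*(237 - 1*(-1)² + 20*(-1))/(-1) + 16*(-80) = (1/16)*(-1)*(237 - 1*1 - 20) - 1280 = (1/16)*(-1)*(237 - 1 - 20) - 1280 = (1/16)*(-1)*216 - 1280 = -27/2 - 1280 = -2587/2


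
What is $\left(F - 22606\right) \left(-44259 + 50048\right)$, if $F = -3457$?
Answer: $-150878707$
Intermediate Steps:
$\left(F - 22606\right) \left(-44259 + 50048\right) = \left(-3457 - 22606\right) \left(-44259 + 50048\right) = \left(-26063\right) 5789 = -150878707$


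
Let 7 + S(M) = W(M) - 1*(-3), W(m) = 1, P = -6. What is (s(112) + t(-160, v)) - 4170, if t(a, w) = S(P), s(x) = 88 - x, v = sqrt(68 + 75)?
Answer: -4197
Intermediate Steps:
v = sqrt(143) ≈ 11.958
S(M) = -3 (S(M) = -7 + (1 - 1*(-3)) = -7 + (1 + 3) = -7 + 4 = -3)
t(a, w) = -3
(s(112) + t(-160, v)) - 4170 = ((88 - 1*112) - 3) - 4170 = ((88 - 112) - 3) - 4170 = (-24 - 3) - 4170 = -27 - 4170 = -4197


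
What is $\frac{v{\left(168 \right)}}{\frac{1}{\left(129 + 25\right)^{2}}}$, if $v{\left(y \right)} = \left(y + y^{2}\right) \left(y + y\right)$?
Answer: $226243809792$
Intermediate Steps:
$v{\left(y \right)} = 2 y \left(y + y^{2}\right)$ ($v{\left(y \right)} = \left(y + y^{2}\right) 2 y = 2 y \left(y + y^{2}\right)$)
$\frac{v{\left(168 \right)}}{\frac{1}{\left(129 + 25\right)^{2}}} = \frac{2 \cdot 168^{2} \left(1 + 168\right)}{\frac{1}{\left(129 + 25\right)^{2}}} = \frac{2 \cdot 28224 \cdot 169}{\frac{1}{154^{2}}} = \frac{9539712}{\frac{1}{23716}} = 9539712 \frac{1}{\frac{1}{23716}} = 9539712 \cdot 23716 = 226243809792$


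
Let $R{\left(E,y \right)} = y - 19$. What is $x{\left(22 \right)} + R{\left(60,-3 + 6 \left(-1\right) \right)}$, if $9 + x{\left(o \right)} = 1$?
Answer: $-36$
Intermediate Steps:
$R{\left(E,y \right)} = -19 + y$ ($R{\left(E,y \right)} = y - 19 = -19 + y$)
$x{\left(o \right)} = -8$ ($x{\left(o \right)} = -9 + 1 = -8$)
$x{\left(22 \right)} + R{\left(60,-3 + 6 \left(-1\right) \right)} = -8 + \left(-19 + \left(-3 + 6 \left(-1\right)\right)\right) = -8 - 28 = -36$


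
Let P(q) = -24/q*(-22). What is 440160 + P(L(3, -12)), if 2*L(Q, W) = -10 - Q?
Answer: 5721024/13 ≈ 4.4008e+5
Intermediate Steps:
L(Q, W) = -5 - Q/2 (L(Q, W) = (-10 - Q)/2 = -5 - Q/2)
P(q) = 528/q
440160 + P(L(3, -12)) = 440160 + 528/(-5 - ½*3) = 440160 + 528/(-5 - 3/2) = 440160 + 528/(-13/2) = 440160 + 528*(-2/13) = 440160 - 1056/13 = 5721024/13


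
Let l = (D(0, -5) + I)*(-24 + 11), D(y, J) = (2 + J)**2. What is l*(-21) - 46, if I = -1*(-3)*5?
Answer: 6506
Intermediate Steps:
I = 15 (I = 3*5 = 15)
l = -312 (l = ((2 - 5)**2 + 15)*(-24 + 11) = ((-3)**2 + 15)*(-13) = (9 + 15)*(-13) = 24*(-13) = -312)
l*(-21) - 46 = -312*(-21) - 46 = 6552 - 46 = 6506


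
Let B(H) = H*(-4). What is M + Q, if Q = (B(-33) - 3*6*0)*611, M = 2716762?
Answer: 2797414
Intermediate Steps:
B(H) = -4*H
Q = 80652 (Q = (-4*(-33) - 3*6*0)*611 = (132 - 18*0)*611 = (132 + 0)*611 = 132*611 = 80652)
M + Q = 2716762 + 80652 = 2797414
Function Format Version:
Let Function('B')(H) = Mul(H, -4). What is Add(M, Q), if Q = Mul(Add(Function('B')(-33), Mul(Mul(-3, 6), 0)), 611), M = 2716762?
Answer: 2797414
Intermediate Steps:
Function('B')(H) = Mul(-4, H)
Q = 80652 (Q = Mul(Add(Mul(-4, -33), Mul(Mul(-3, 6), 0)), 611) = Mul(Add(132, Mul(-18, 0)), 611) = Mul(Add(132, 0), 611) = Mul(132, 611) = 80652)
Add(M, Q) = Add(2716762, 80652) = 2797414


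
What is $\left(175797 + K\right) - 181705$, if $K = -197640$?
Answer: $-203548$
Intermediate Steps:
$\left(175797 + K\right) - 181705 = \left(175797 - 197640\right) - 181705 = -21843 - 181705 = -203548$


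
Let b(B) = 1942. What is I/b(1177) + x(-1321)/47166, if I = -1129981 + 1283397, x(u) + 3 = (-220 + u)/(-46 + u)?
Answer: 2472908269508/31303060131 ≈ 78.999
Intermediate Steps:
x(u) = -3 + (-220 + u)/(-46 + u)
I = 153416
I/b(1177) + x(-1321)/47166 = 153416/1942 + (2*(-41 - 1*(-1321))/(-46 - 1321))/47166 = 153416*(1/1942) + (2*(-41 + 1321)/(-1367))*(1/47166) = 76708/971 + (2*(-1/1367)*1280)*(1/47166) = 76708/971 - 2560/1367*1/47166 = 76708/971 - 1280/32237961 = 2472908269508/31303060131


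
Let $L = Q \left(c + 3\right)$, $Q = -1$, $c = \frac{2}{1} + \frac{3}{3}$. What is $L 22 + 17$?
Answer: $-115$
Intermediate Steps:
$c = 3$ ($c = 2 \cdot 1 + 3 \cdot \frac{1}{3} = 2 + 1 = 3$)
$L = -6$ ($L = - (3 + 3) = \left(-1\right) 6 = -6$)
$L 22 + 17 = \left(-6\right) 22 + 17 = -132 + 17 = -115$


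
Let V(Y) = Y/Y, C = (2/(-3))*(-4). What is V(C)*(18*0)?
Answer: 0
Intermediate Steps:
C = 8/3 (C = (2*(-⅓))*(-4) = -⅔*(-4) = 8/3 ≈ 2.6667)
V(Y) = 1
V(C)*(18*0) = 1*(18*0) = 1*0 = 0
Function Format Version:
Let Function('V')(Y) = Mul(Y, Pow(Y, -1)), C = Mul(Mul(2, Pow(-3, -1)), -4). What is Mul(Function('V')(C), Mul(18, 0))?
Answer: 0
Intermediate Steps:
C = Rational(8, 3) (C = Mul(Mul(2, Rational(-1, 3)), -4) = Mul(Rational(-2, 3), -4) = Rational(8, 3) ≈ 2.6667)
Function('V')(Y) = 1
Mul(Function('V')(C), Mul(18, 0)) = Mul(1, Mul(18, 0)) = Mul(1, 0) = 0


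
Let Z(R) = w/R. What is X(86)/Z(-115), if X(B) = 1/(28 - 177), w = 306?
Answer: 115/45594 ≈ 0.0025223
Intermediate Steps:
X(B) = -1/149 (X(B) = 1/(-149) = -1/149)
Z(R) = 306/R
X(86)/Z(-115) = -1/(149*(306/(-115))) = -1/(149*(306*(-1/115))) = -1/(149*(-306/115)) = -1/149*(-115/306) = 115/45594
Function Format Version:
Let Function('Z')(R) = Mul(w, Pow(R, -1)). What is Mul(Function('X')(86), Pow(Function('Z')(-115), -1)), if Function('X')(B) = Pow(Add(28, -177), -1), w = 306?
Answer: Rational(115, 45594) ≈ 0.0025223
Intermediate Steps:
Function('X')(B) = Rational(-1, 149) (Function('X')(B) = Pow(-149, -1) = Rational(-1, 149))
Function('Z')(R) = Mul(306, Pow(R, -1))
Mul(Function('X')(86), Pow(Function('Z')(-115), -1)) = Mul(Rational(-1, 149), Pow(Mul(306, Pow(-115, -1)), -1)) = Mul(Rational(-1, 149), Pow(Mul(306, Rational(-1, 115)), -1)) = Mul(Rational(-1, 149), Pow(Rational(-306, 115), -1)) = Mul(Rational(-1, 149), Rational(-115, 306)) = Rational(115, 45594)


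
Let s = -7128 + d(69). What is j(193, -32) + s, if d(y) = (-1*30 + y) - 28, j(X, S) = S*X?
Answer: -13293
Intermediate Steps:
d(y) = -58 + y (d(y) = (-30 + y) - 28 = -58 + y)
s = -7117 (s = -7128 + (-58 + 69) = -7128 + 11 = -7117)
j(193, -32) + s = -32*193 - 7117 = -6176 - 7117 = -13293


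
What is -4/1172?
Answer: -1/293 ≈ -0.0034130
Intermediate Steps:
-4/1172 = -4*1/1172 = -1/293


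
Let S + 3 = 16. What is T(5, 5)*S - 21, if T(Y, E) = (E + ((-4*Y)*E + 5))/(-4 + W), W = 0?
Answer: 543/2 ≈ 271.50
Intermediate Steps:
S = 13 (S = -3 + 16 = 13)
T(Y, E) = -5/4 - E/4 + E*Y (T(Y, E) = (E + ((-4*Y)*E + 5))/(-4 + 0) = (E + (-4*E*Y + 5))/(-4) = (E + (5 - 4*E*Y))*(-¼) = (5 + E - 4*E*Y)*(-¼) = -5/4 - E/4 + E*Y)
T(5, 5)*S - 21 = (-5/4 - ¼*5 + 5*5)*13 - 21 = (-5/4 - 5/4 + 25)*13 - 21 = (45/2)*13 - 21 = 585/2 - 21 = 543/2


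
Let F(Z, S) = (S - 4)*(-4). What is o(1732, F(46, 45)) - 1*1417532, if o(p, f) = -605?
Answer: -1418137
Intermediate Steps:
F(Z, S) = 16 - 4*S (F(Z, S) = (-4 + S)*(-4) = 16 - 4*S)
o(1732, F(46, 45)) - 1*1417532 = -605 - 1*1417532 = -605 - 1417532 = -1418137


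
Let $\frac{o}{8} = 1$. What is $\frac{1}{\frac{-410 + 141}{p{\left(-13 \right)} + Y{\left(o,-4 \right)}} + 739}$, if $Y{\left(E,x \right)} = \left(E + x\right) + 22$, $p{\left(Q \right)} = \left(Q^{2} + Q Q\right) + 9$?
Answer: $\frac{373}{275378} \approx 0.0013545$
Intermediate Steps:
$o = 8$ ($o = 8 \cdot 1 = 8$)
$p{\left(Q \right)} = 9 + 2 Q^{2}$ ($p{\left(Q \right)} = \left(Q^{2} + Q^{2}\right) + 9 = 2 Q^{2} + 9 = 9 + 2 Q^{2}$)
$Y{\left(E,x \right)} = 22 + E + x$
$\frac{1}{\frac{-410 + 141}{p{\left(-13 \right)} + Y{\left(o,-4 \right)}} + 739} = \frac{1}{\frac{-410 + 141}{\left(9 + 2 \left(-13\right)^{2}\right) + \left(22 + 8 - 4\right)} + 739} = \frac{1}{- \frac{269}{\left(9 + 2 \cdot 169\right) + 26} + 739} = \frac{1}{- \frac{269}{\left(9 + 338\right) + 26} + 739} = \frac{1}{- \frac{269}{347 + 26} + 739} = \frac{1}{- \frac{269}{373} + 739} = \frac{1}{\frac{275378}{373}} = \frac{373}{275378}$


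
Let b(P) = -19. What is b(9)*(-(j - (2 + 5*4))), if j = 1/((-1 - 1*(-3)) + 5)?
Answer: -2907/7 ≈ -415.29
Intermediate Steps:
j = ⅐ (j = 1/((-1 + 3) + 5) = 1/(2 + 5) = 1/7 = ⅐ ≈ 0.14286)
b(9)*(-(j - (2 + 5*4))) = -(-19)*(⅐ - (2 + 5*4)) = -(-19)*(⅐ - (2 + 20)) = -(-19)*(⅐ - 1*22) = -(-19)*(⅐ - 22) = -(-19)*(-153)/7 = -19*153/7 = -2907/7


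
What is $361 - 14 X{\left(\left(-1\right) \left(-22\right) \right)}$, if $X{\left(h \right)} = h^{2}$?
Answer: $-6415$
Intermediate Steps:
$361 - 14 X{\left(\left(-1\right) \left(-22\right) \right)} = 361 - 14 \left(\left(-1\right) \left(-22\right)\right)^{2} = 361 - 14 \cdot 22^{2} = 361 - 6776 = -6415$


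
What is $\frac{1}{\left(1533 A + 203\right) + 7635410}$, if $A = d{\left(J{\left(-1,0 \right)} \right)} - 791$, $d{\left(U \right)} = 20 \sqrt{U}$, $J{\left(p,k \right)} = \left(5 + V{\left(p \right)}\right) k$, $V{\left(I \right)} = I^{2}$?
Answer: $\frac{1}{6423010} \approx 1.5569 \cdot 10^{-7}$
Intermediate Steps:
$J{\left(p,k \right)} = k \left(5 + p^{2}\right)$ ($J{\left(p,k \right)} = \left(5 + p^{2}\right) k = k \left(5 + p^{2}\right)$)
$A = -791$ ($A = 20 \sqrt{0 \left(5 + \left(-1\right)^{2}\right)} - 791 = 20 \sqrt{0 \left(5 + 1\right)} - 791 = 20 \sqrt{0 \cdot 6} - 791 = 20 \sqrt{0} - 791 = 20 \cdot 0 - 791 = 0 - 791 = -791$)
$\frac{1}{\left(1533 A + 203\right) + 7635410} = \frac{1}{\left(1533 \left(-791\right) + 203\right) + 7635410} = \frac{1}{\left(-1212603 + 203\right) + 7635410} = \frac{1}{-1212400 + 7635410} = \frac{1}{6423010}$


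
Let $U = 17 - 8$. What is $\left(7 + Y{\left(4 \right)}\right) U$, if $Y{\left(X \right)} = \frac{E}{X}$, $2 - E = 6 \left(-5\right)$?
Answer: $135$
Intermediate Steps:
$E = 32$ ($E = 2 - 6 \left(-5\right) = 2 - -30 = 2 + 30 = 32$)
$U = 9$
$Y{\left(X \right)} = \frac{32}{X}$
$\left(7 + Y{\left(4 \right)}\right) U = \left(7 + \frac{32}{4}\right) 9 = \left(7 + 32 \cdot \frac{1}{4}\right) 9 = \left(7 + 8\right) 9 = 15 \cdot 9 = 135$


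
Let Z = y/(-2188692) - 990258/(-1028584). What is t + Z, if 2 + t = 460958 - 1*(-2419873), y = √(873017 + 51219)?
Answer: 1481587803197/514292 - √231059/1094346 ≈ 2.8808e+6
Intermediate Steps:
y = 2*√231059 (y = √924236 = 2*√231059 ≈ 961.37)
Z = 495129/514292 - √231059/1094346 (Z = (2*√231059)/(-2188692) - 990258/(-1028584) = (2*√231059)*(-1/2188692) - 990258*(-1/1028584) = -√231059/1094346 + 495129/514292 = 495129/514292 - √231059/1094346 ≈ 0.96230)
t = 2880829 (t = -2 + (460958 - 1*(-2419873)) = -2 + (460958 + 2419873) = -2 + 2880831 = 2880829)
t + Z = 2880829 + (495129/514292 - √231059/1094346) = 1481587803197/514292 - √231059/1094346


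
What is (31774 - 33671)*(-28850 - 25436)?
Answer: 102980542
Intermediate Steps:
(31774 - 33671)*(-28850 - 25436) = -1897*(-54286) = 102980542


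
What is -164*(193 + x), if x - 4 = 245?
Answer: -72488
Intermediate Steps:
x = 249 (x = 4 + 245 = 249)
-164*(193 + x) = -164*(193 + 249) = -164*442 = -72488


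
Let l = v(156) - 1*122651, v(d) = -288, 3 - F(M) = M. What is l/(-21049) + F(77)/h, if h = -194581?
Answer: 23923151185/4095735469 ≈ 5.8410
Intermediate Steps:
F(M) = 3 - M
l = -122939 (l = -288 - 1*122651 = -288 - 122651 = -122939)
l/(-21049) + F(77)/h = -122939/(-21049) + (3 - 1*77)/(-194581) = -122939*(-1/21049) + (3 - 77)*(-1/194581) = 122939/21049 - 74*(-1/194581) = 122939/21049 + 74/194581 = 23923151185/4095735469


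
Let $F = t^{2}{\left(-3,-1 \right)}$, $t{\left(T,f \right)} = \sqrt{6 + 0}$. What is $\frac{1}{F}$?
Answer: $\frac{1}{6} \approx 0.16667$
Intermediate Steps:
$t{\left(T,f \right)} = \sqrt{6}$
$F = 6$ ($F = \left(\sqrt{6}\right)^{2} = 6$)
$\frac{1}{F} = \frac{1}{6}$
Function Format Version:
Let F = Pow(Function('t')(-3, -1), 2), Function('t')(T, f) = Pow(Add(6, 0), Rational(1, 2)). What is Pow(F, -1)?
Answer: Rational(1, 6) ≈ 0.16667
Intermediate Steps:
Function('t')(T, f) = Pow(6, Rational(1, 2))
F = 6 (F = Pow(Pow(6, Rational(1, 2)), 2) = 6)
Pow(F, -1) = Pow(6, -1) = Rational(1, 6)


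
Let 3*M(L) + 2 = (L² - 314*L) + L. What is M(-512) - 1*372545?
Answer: -695237/3 ≈ -2.3175e+5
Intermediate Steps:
M(L) = -⅔ - 313*L/3 + L²/3 (M(L) = -⅔ + ((L² - 314*L) + L)/3 = -⅔ + (L² - 313*L)/3 = -⅔ + (-313*L/3 + L²/3) = -⅔ - 313*L/3 + L²/3)
M(-512) - 1*372545 = (-⅔ - 313/3*(-512) + (⅓)*(-512)²) - 1*372545 = (-⅔ + 160256/3 + (⅓)*262144) - 372545 = (-⅔ + 160256/3 + 262144/3) - 372545 = 422398/3 - 372545 = -695237/3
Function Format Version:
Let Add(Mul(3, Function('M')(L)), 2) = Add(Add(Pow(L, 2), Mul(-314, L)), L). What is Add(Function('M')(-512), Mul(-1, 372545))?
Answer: Rational(-695237, 3) ≈ -2.3175e+5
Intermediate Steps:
Function('M')(L) = Add(Rational(-2, 3), Mul(Rational(-313, 3), L), Mul(Rational(1, 3), Pow(L, 2))) (Function('M')(L) = Add(Rational(-2, 3), Mul(Rational(1, 3), Add(Add(Pow(L, 2), Mul(-314, L)), L))) = Add(Rational(-2, 3), Mul(Rational(1, 3), Add(Pow(L, 2), Mul(-313, L)))) = Add(Rational(-2, 3), Add(Mul(Rational(-313, 3), L), Mul(Rational(1, 3), Pow(L, 2)))) = Add(Rational(-2, 3), Mul(Rational(-313, 3), L), Mul(Rational(1, 3), Pow(L, 2))))
Add(Function('M')(-512), Mul(-1, 372545)) = Add(Add(Rational(-2, 3), Mul(Rational(-313, 3), -512), Mul(Rational(1, 3), Pow(-512, 2))), Mul(-1, 372545)) = Add(Add(Rational(-2, 3), Rational(160256, 3), Mul(Rational(1, 3), 262144)), -372545) = Add(Add(Rational(-2, 3), Rational(160256, 3), Rational(262144, 3)), -372545) = Add(Rational(422398, 3), -372545) = Rational(-695237, 3)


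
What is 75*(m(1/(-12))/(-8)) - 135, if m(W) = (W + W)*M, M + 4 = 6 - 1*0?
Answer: -1055/8 ≈ -131.88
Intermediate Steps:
M = 2 (M = -4 + (6 - 1*0) = -4 + (6 + 0) = -4 + 6 = 2)
m(W) = 4*W (m(W) = (W + W)*2 = (2*W)*2 = 4*W)
75*(m(1/(-12))/(-8)) - 135 = 75*((4/(-12))/(-8)) - 135 = 75*((4*(-1/12))*(-1/8)) - 135 = 75*(-1/3*(-1/8)) - 135 = 75*(1/24) - 135 = 25/8 - 135 = -1055/8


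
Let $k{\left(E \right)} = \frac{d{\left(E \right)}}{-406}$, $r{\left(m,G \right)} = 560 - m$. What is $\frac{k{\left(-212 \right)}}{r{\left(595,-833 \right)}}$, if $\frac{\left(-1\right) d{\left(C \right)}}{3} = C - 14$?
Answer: $\frac{339}{7105} \approx 0.047713$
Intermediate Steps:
$d{\left(C \right)} = 42 - 3 C$ ($d{\left(C \right)} = - 3 \left(C - 14\right) = - 3 \left(-14 + C\right) = 42 - 3 C$)
$k{\left(E \right)} = - \frac{3}{29} + \frac{3 E}{406}$ ($k{\left(E \right)} = \frac{42 - 3 E}{-406} = \left(42 - 3 E\right) \left(- \frac{1}{406}\right) = - \frac{3}{29} + \frac{3 E}{406}$)
$\frac{k{\left(-212 \right)}}{r{\left(595,-833 \right)}} = \frac{- \frac{3}{29} + \frac{3}{406} \left(-212\right)}{560 - 595} = \frac{- \frac{3}{29} - \frac{318}{203}}{560 - 595} = - \frac{339}{203 \left(-35\right)} = \left(- \frac{339}{203}\right) \left(- \frac{1}{35}\right) = \frac{339}{7105}$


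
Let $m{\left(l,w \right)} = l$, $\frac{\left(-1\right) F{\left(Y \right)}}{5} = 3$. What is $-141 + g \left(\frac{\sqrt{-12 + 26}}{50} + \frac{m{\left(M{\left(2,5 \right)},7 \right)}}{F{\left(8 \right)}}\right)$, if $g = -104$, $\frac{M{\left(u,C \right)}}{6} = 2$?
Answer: $- \frac{289}{5} - \frac{52 \sqrt{14}}{25} \approx -65.583$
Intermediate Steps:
$M{\left(u,C \right)} = 12$ ($M{\left(u,C \right)} = 6 \cdot 2 = 12$)
$F{\left(Y \right)} = -15$ ($F{\left(Y \right)} = \left(-5\right) 3 = -15$)
$-141 + g \left(\frac{\sqrt{-12 + 26}}{50} + \frac{m{\left(M{\left(2,5 \right)},7 \right)}}{F{\left(8 \right)}}\right) = -141 - 104 \left(\frac{\sqrt{-12 + 26}}{50} + \frac{12}{-15}\right) = -141 - 104 \left(\sqrt{14} \cdot \frac{1}{50} + 12 \left(- \frac{1}{15}\right)\right) = -141 - 104 \left(\frac{\sqrt{14}}{50} - \frac{4}{5}\right) = -141 - 104 \left(- \frac{4}{5} + \frac{\sqrt{14}}{50}\right) = -141 + \left(\frac{416}{5} - \frac{52 \sqrt{14}}{25}\right) = - \frac{289}{5} - \frac{52 \sqrt{14}}{25}$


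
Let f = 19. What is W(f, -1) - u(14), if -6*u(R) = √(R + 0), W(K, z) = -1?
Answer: -1 + √14/6 ≈ -0.37639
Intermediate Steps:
u(R) = -√R/6 (u(R) = -√(R + 0)/6 = -√R/6)
W(f, -1) - u(14) = -1 - (-1)*√14/6 = -1 + √14/6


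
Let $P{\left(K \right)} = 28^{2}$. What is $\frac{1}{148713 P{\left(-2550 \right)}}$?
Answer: $\frac{1}{116590992} \approx 8.577 \cdot 10^{-9}$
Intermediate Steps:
$P{\left(K \right)} = 784$
$\frac{1}{148713 P{\left(-2550 \right)}} = \frac{1}{148713 \cdot 784} = \frac{1}{148713} \cdot \frac{1}{784} = \frac{1}{116590992}$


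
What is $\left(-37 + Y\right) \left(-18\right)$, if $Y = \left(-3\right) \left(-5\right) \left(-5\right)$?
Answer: $2016$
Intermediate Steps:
$Y = -75$ ($Y = 15 \left(-5\right) = -75$)
$\left(-37 + Y\right) \left(-18\right) = \left(-37 - 75\right) \left(-18\right) = \left(-112\right) \left(-18\right) = 2016$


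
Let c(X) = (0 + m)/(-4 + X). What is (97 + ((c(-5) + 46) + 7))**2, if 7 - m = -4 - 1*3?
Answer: 1784896/81 ≈ 22036.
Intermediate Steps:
m = 14 (m = 7 - (-4 - 1*3) = 7 - (-4 - 3) = 7 - 1*(-7) = 7 + 7 = 14)
c(X) = 14/(-4 + X) (c(X) = (0 + 14)/(-4 + X) = 14/(-4 + X))
(97 + ((c(-5) + 46) + 7))**2 = (97 + ((14/(-4 - 5) + 46) + 7))**2 = (97 + ((14/(-9) + 46) + 7))**2 = (97 + ((14*(-1/9) + 46) + 7))**2 = (97 + ((-14/9 + 46) + 7))**2 = (97 + (400/9 + 7))**2 = (97 + 463/9)**2 = (1336/9)**2 = 1784896/81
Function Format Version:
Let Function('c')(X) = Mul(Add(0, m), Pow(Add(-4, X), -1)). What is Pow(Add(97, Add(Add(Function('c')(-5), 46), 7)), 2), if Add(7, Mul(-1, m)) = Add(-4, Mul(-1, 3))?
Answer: Rational(1784896, 81) ≈ 22036.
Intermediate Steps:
m = 14 (m = Add(7, Mul(-1, Add(-4, Mul(-1, 3)))) = Add(7, Mul(-1, Add(-4, -3))) = Add(7, Mul(-1, -7)) = Add(7, 7) = 14)
Function('c')(X) = Mul(14, Pow(Add(-4, X), -1)) (Function('c')(X) = Mul(Add(0, 14), Pow(Add(-4, X), -1)) = Mul(14, Pow(Add(-4, X), -1)))
Pow(Add(97, Add(Add(Function('c')(-5), 46), 7)), 2) = Pow(Add(97, Add(Add(Mul(14, Pow(Add(-4, -5), -1)), 46), 7)), 2) = Pow(Add(97, Add(Add(Mul(14, Pow(-9, -1)), 46), 7)), 2) = Pow(Add(97, Add(Add(Mul(14, Rational(-1, 9)), 46), 7)), 2) = Pow(Add(97, Add(Add(Rational(-14, 9), 46), 7)), 2) = Pow(Add(97, Add(Rational(400, 9), 7)), 2) = Pow(Add(97, Rational(463, 9)), 2) = Pow(Rational(1336, 9), 2) = Rational(1784896, 81)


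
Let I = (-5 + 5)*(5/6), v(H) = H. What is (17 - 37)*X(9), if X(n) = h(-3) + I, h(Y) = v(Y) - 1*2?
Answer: 100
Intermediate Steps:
h(Y) = -2 + Y (h(Y) = Y - 1*2 = Y - 2 = -2 + Y)
I = 0 (I = 0*(5*(⅙)) = 0*(⅚) = 0)
X(n) = -5 (X(n) = (-2 - 3) + 0 = -5 + 0 = -5)
(17 - 37)*X(9) = (17 - 37)*(-5) = -20*(-5) = 100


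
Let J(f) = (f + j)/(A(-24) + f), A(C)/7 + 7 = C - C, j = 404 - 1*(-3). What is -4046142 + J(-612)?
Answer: -2674499657/661 ≈ -4.0461e+6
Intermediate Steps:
j = 407 (j = 404 + 3 = 407)
A(C) = -49 (A(C) = -49 + 7*(C - C) = -49 + 7*0 = -49 + 0 = -49)
J(f) = (407 + f)/(-49 + f) (J(f) = (f + 407)/(-49 + f) = (407 + f)/(-49 + f))
-4046142 + J(-612) = -4046142 + (407 - 612)/(-49 - 612) = -4046142 - 205/(-661) = -4046142 - 1/661*(-205) = -4046142 + 205/661 = -2674499657/661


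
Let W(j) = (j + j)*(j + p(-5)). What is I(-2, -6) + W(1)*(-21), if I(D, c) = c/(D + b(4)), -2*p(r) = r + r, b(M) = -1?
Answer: -250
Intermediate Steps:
p(r) = -r (p(r) = -(r + r)/2 = -r)
W(j) = 2*j*(5 + j) (W(j) = (j + j)*(j - 1*(-5)) = (2*j)*(j + 5) = (2*j)*(5 + j) = 2*j*(5 + j))
I(D, c) = c/(-1 + D) (I(D, c) = c/(D - 1) = c/(-1 + D))
I(-2, -6) + W(1)*(-21) = -6/(-1 - 2) + (2*1*(5 + 1))*(-21) = -6/(-3) + (2*1*6)*(-21) = -6*(-⅓) + 12*(-21) = 2 - 252 = -250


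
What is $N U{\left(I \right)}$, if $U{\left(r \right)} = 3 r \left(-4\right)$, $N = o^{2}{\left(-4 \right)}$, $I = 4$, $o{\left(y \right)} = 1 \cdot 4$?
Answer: $-768$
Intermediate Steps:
$o{\left(y \right)} = 4$
$N = 16$ ($N = 4^{2} = 16$)
$U{\left(r \right)} = - 12 r$
$N U{\left(I \right)} = 16 \left(\left(-12\right) 4\right) = 16 \left(-48\right) = -768$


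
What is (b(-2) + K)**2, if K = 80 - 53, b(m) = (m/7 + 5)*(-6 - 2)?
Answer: 5625/49 ≈ 114.80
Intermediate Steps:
b(m) = -40 - 8*m/7 (b(m) = (m*(1/7) + 5)*(-8) = (m/7 + 5)*(-8) = (5 + m/7)*(-8) = -40 - 8*m/7)
K = 27
(b(-2) + K)**2 = ((-40 - 8/7*(-2)) + 27)**2 = ((-40 + 16/7) + 27)**2 = (-264/7 + 27)**2 = (-75/7)**2 = 5625/49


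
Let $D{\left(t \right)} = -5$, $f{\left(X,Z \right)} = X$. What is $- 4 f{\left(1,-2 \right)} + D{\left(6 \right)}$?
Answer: $-9$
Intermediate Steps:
$- 4 f{\left(1,-2 \right)} + D{\left(6 \right)} = \left(-4\right) 1 - 5 = -4 - 5 = -9$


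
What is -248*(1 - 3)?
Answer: 496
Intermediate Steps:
-248*(1 - 3) = -248*(-2) = -124*(-4) = 496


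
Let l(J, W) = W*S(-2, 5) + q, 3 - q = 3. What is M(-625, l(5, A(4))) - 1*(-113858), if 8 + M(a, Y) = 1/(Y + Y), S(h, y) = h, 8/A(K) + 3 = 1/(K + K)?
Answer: 29145623/256 ≈ 1.1385e+5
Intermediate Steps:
q = 0 (q = 3 - 1*3 = 3 - 3 = 0)
A(K) = 8/(-3 + 1/(2*K)) (A(K) = 8/(-3 + 1/(K + K)) = 8/(-3 + 1/(2*K)))
l(J, W) = -2*W (l(J, W) = W*(-2) + 0 = -2*W + 0 = -2*W)
M(a, Y) = -8 + 1/(2*Y) (M(a, Y) = -8 + 1/(Y + Y) = -8 + 1/(2*Y))
M(-625, l(5, A(4))) - 1*(-113858) = (-8 + 1/(2*((-(-32)*4/(-1 + 6*4))))) - 1*(-113858) = (-8 + 1/(2*((-(-32)*4/(-1 + 24))))) + 113858 = (-8 + 1/(2*((-(-32)*4/23)))) + 113858 = (-8 + 1/(2*((-2*(-64/23))))) + 113858 = (-8 + 1/(2*(128/23))) + 113858 = (-8 + (½)*(23/128)) + 113858 = (-8 + 23/256) + 113858 = -2025/256 + 113858 = 29145623/256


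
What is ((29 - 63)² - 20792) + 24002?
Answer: 4366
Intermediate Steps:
((29 - 63)² - 20792) + 24002 = ((-34)² - 20792) + 24002 = (1156 - 20792) + 24002 = -19636 + 24002 = 4366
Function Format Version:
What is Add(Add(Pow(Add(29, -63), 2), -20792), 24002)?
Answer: 4366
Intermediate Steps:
Add(Add(Pow(Add(29, -63), 2), -20792), 24002) = Add(Add(Pow(-34, 2), -20792), 24002) = Add(Add(1156, -20792), 24002) = Add(-19636, 24002) = 4366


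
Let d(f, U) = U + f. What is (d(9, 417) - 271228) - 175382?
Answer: -446184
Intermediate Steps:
(d(9, 417) - 271228) - 175382 = ((417 + 9) - 271228) - 175382 = (426 - 271228) - 175382 = -270802 - 175382 = -446184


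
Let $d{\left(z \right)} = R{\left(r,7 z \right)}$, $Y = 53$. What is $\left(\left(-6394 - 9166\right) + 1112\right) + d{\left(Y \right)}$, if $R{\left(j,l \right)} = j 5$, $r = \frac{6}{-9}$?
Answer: $- \frac{43354}{3} \approx -14451.0$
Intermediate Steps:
$r = - \frac{2}{3}$ ($r = 6 \left(- \frac{1}{9}\right) = - \frac{2}{3} \approx -0.66667$)
$R{\left(j,l \right)} = 5 j$
$d{\left(z \right)} = - \frac{10}{3}$ ($d{\left(z \right)} = 5 \left(- \frac{2}{3}\right) = - \frac{10}{3}$)
$\left(\left(-6394 - 9166\right) + 1112\right) + d{\left(Y \right)} = \left(\left(-6394 - 9166\right) + 1112\right) - \frac{10}{3} = \left(-15560 + 1112\right) - \frac{10}{3} = -14448 - \frac{10}{3} = - \frac{43354}{3}$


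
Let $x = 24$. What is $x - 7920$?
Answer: $-7896$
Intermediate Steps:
$x - 7920 = 24 - 7920 = -7896$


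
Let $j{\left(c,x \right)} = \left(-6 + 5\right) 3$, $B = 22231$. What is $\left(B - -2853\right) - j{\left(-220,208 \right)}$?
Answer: $25087$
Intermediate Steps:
$j{\left(c,x \right)} = -3$ ($j{\left(c,x \right)} = \left(-1\right) 3 = -3$)
$\left(B - -2853\right) - j{\left(-220,208 \right)} = \left(22231 - -2853\right) - -3 = \left(22231 + 2853\right) + 3 = 25084 + 3 = 25087$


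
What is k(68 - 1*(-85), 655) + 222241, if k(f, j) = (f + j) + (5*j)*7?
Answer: 245974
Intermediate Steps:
k(f, j) = f + 36*j (k(f, j) = (f + j) + 35*j = f + 36*j)
k(68 - 1*(-85), 655) + 222241 = ((68 - 1*(-85)) + 36*655) + 222241 = ((68 + 85) + 23580) + 222241 = (153 + 23580) + 222241 = 23733 + 222241 = 245974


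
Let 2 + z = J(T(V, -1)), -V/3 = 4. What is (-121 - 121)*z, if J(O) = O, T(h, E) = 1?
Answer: 242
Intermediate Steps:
V = -12 (V = -3*4 = -12)
z = -1 (z = -2 + 1 = -1)
(-121 - 121)*z = (-121 - 121)*(-1) = -242*(-1) = 242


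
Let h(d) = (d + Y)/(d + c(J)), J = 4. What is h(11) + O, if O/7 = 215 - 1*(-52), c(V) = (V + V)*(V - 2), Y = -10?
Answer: 50464/27 ≈ 1869.0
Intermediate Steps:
c(V) = 2*V*(-2 + V) (c(V) = (2*V)*(-2 + V) = 2*V*(-2 + V))
h(d) = (-10 + d)/(16 + d) (h(d) = (d - 10)/(d + 2*4*(-2 + 4)) = (-10 + d)/(d + 2*4*2) = (-10 + d)/(d + 16) = (-10 + d)/(16 + d))
O = 1869 (O = 7*(215 - 1*(-52)) = 7*(215 + 52) = 7*267 = 1869)
h(11) + O = (-10 + 11)/(16 + 11) + 1869 = 1/27 + 1869 = 50464/27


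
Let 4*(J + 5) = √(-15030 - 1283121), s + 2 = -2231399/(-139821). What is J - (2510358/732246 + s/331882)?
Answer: -47731374999518993/5663199487882002 + 3*I*√144239/4 ≈ -8.4283 + 284.84*I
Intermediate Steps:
s = 1951757/139821 (s = -2 - 2231399/(-139821) = -2 - 2231399*(-1/139821) = -2 + 2231399/139821 = 1951757/139821 ≈ 13.959)
J = -5 + 3*I*√144239/4 (J = -5 + √(-15030 - 1283121)/4 = -5 + √(-1298151)/4 = -5 + (3*I*√144239)/4 = -5 + 3*I*√144239/4 ≈ -5.0 + 284.84*I)
J - (2510358/732246 + s/331882) = (-5 + 3*I*√144239/4) - (2510358/732246 + (1951757/139821)/331882) = (-5 + 3*I*√144239/4) - (2510358*(1/732246) + (1951757/139821)*(1/331882)) = (-5 + 3*I*√144239/4) - (418393/122041 + 1951757/46404073122) = (-5 + 3*I*√144239/4) - 1*19415377560108983/5663199487882002 = (-5 + 3*I*√144239/4) - 19415377560108983/5663199487882002 = -47731374999518993/5663199487882002 + 3*I*√144239/4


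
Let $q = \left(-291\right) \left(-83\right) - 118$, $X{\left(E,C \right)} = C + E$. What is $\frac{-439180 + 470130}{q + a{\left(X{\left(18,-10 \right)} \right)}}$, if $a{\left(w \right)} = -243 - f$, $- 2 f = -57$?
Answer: $\frac{61900}{47527} \approx 1.3024$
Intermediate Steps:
$f = \frac{57}{2}$ ($f = \left(- \frac{1}{2}\right) \left(-57\right) = \frac{57}{2} \approx 28.5$)
$a{\left(w \right)} = - \frac{543}{2}$ ($a{\left(w \right)} = -243 - \frac{57}{2} = - \frac{543}{2}$)
$q = 24035$ ($q = 24153 - 118 = 24035$)
$\frac{-439180 + 470130}{q + a{\left(X{\left(18,-10 \right)} \right)}} = \frac{-439180 + 470130}{24035 - \frac{543}{2}} = \frac{30950}{\frac{47527}{2}} = 30950 \cdot \frac{2}{47527} = \frac{61900}{47527}$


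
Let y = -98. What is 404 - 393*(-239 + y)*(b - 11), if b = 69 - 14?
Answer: 5827808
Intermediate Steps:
b = 55
404 - 393*(-239 + y)*(b - 11) = 404 - 393*(-239 - 98)*(55 - 11) = 404 - (-132441)*44 = 404 - 393*(-14828) = 404 + 5827404 = 5827808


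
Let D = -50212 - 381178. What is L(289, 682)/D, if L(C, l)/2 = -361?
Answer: 361/215695 ≈ 0.0016737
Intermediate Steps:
L(C, l) = -722 (L(C, l) = 2*(-361) = -722)
D = -431390
L(289, 682)/D = -722/(-431390) = -722*(-1/431390) = 361/215695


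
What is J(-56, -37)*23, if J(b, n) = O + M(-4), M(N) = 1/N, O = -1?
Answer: -115/4 ≈ -28.750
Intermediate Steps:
J(b, n) = -5/4 (J(b, n) = -1 + 1/(-4) = -1 - ¼ = -5/4)
J(-56, -37)*23 = -5/4*23 = -115/4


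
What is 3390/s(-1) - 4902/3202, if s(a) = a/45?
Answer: -244235001/1601 ≈ -1.5255e+5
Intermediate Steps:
s(a) = a/45 (s(a) = a*(1/45) = a/45)
3390/s(-1) - 4902/3202 = 3390/(((1/45)*(-1))) - 4902/3202 = 3390/(-1/45) - 4902*1/3202 = 3390*(-45) - 2451/1601 = -152550 - 2451/1601 = -244235001/1601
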